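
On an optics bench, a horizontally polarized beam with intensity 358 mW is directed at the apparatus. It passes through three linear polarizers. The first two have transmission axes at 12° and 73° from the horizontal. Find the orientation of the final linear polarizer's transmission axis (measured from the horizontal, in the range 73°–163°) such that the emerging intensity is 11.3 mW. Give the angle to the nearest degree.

θ ≈ 141°

I₁ = I₀ cos²(12° − 0°) = I₀ cos²(12°) = 0.9568 I₀.
I₂ = I₁ cos²(73° − 12°) = 0.9568 I₀ · cos²(61°) = 0.2249 I₀.
Target fraction: 11.3 / 358 mW = 0.03156 of I₀.
Need I₃/I₀ = 0.03156, so cos²(θ − 73°) = 0.03156 / 0.2249 = 0.1404.
θ − 73° = arccos(√0.1404) = 68.0°, giving θ ≈ 73 + 68.0 = 141.0°.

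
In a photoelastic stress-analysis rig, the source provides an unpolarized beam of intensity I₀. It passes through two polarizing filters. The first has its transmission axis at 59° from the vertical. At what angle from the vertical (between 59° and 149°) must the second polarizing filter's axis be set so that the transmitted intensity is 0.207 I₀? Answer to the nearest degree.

Unpolarized light through the first polarizer → I₁ = ½ I₀, now polarized at 59°.
Need I₂/I₀ = 0.207, so cos²(θ − 59°) = 0.207 / 0.5 = 0.414.
θ − 59° = arccos(√0.414) = 50.0°, giving θ ≈ 59 + 50.0 = 109.0°.

θ ≈ 109°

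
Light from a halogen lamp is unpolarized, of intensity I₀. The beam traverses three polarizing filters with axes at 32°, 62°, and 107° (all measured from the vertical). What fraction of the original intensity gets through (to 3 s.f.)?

Unpolarized light through the first polarizer → I₁ = ½ I₀, now polarized at 32°.
I₂ = I₁ cos²(62° − 32°) = 0.5 I₀ · cos²(30°) = 0.375 I₀.
I₃ = I₂ cos²(107° − 62°) = 0.375 I₀ · cos²(45°) = 0.1875 I₀.
Transmitted fraction = 0.1875.

≈ 0.188 I₀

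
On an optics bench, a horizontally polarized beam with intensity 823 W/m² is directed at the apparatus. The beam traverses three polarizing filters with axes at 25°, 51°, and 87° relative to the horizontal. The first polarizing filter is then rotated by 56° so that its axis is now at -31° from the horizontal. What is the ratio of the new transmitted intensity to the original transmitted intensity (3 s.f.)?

I_new/I_old ≈ 0.0214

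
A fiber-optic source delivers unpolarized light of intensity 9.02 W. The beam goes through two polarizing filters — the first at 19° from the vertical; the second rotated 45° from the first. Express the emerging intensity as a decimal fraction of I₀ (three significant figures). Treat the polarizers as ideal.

Unpolarized light through the first polarizer → I₁ = 9.02 W/2 = 4.51 W, polarized at 19°.
I₂ = I₁ · cos²(45°) = 4.51 · 0.5 = 2.255 W.
Transmitted fraction = 0.25.

I/I₀ ≈ 0.250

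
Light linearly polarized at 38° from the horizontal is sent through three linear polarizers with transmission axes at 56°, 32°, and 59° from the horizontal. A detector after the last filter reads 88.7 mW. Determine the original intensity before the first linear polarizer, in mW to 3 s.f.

I₀ ≈ 148 mW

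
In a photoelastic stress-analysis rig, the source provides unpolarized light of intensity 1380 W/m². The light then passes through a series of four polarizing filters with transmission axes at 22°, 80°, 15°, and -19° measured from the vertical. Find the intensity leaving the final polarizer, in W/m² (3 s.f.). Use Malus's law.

Unpolarized light through the first polarizer → I₁ = 1380 W/m²/2 = 690 W/m², polarized at 22°.
I₂ = I₁ · cos²(58°) = 690 · 0.2808 = 193.8 W/m².
I₃ = I₂ · cos²(65°) = 193.8 · 0.1786 = 34.61 W/m².
I₄ = I₃ · cos²(34°) = 34.61 · 0.6873 = 23.79 W/m².

I ≈ 23.8 W/m²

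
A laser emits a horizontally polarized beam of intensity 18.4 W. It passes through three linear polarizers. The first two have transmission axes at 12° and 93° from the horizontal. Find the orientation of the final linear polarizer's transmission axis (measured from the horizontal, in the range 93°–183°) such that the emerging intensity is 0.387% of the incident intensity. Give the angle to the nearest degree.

I₁ = I₀ cos²(12° − 0°) = I₀ cos²(12°) = 0.9568 I₀.
I₂ = I₁ cos²(93° − 12°) = 0.9568 I₀ · cos²(81°) = 0.02341 I₀.
Need I₃/I₀ = 0.00387, so cos²(θ − 93°) = 0.00387 / 0.02341 = 0.1653.
θ − 93° = arccos(√0.1653) = 66.0°, giving θ ≈ 93 + 66.0 = 159.0°.

θ ≈ 159°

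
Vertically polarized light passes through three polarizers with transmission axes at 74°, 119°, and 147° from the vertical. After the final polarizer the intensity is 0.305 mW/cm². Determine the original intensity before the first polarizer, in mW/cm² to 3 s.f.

I₀ ≈ 10.3 mW/cm²

I₁ = I₀ cos²(74° − 0°) = I₀ cos²(74°) = 0.07598 I₀.
I₂ = I₁ cos²(119° − 74°) = 0.07598 I₀ · cos²(45°) = 0.03799 I₀.
I₃ = I₂ cos²(147° − 119°) = 0.03799 I₀ · cos²(28°) = 0.02962 I₀.
So 0.305 mW/cm² = 0.02962 I₀, giving I₀ = 0.305/0.02962 = 10.3 mW/cm².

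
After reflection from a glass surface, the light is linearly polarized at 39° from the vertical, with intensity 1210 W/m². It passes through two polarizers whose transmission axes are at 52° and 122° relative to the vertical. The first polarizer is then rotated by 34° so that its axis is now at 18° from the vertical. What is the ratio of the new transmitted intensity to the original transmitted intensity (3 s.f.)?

I_new/I_old ≈ 0.459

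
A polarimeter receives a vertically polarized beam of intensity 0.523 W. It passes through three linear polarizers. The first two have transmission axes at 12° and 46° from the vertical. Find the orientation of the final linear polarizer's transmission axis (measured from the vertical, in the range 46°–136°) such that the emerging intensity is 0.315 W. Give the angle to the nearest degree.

I₁ = I₀ cos²(12° − 0°) = I₀ cos²(12°) = 0.9568 I₀.
I₂ = I₁ cos²(46° − 12°) = 0.9568 I₀ · cos²(34°) = 0.6576 I₀.
Target fraction: 0.315 / 0.523 W = 0.6023 of I₀.
Need I₃/I₀ = 0.6023, so cos²(θ − 46°) = 0.6023 / 0.6576 = 0.9159.
θ − 46° = arccos(√0.9159) = 16.9°, giving θ ≈ 46 + 16.9 = 62.9°.

θ ≈ 63°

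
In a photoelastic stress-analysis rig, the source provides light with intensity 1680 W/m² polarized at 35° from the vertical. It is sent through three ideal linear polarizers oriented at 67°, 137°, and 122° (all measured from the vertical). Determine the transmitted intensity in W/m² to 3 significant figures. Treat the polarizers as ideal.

I ≈ 132 W/m²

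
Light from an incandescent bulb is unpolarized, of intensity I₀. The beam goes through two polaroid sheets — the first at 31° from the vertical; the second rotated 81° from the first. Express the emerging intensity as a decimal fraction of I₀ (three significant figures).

≈ 0.0122 I₀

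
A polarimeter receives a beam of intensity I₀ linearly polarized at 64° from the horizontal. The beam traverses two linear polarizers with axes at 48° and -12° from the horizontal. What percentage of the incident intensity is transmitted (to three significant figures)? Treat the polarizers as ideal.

≈ 23.1%

By Malus's law, I₁ = I₀ cos²(48° − 64°) = I₀ cos²(16°) = 0.924 I₀.
I₂ = I₁ cos²(-12° − 48°) = 0.924 I₀ · cos²(60°) = 0.231 I₀.
That is 23.1% of the incident intensity.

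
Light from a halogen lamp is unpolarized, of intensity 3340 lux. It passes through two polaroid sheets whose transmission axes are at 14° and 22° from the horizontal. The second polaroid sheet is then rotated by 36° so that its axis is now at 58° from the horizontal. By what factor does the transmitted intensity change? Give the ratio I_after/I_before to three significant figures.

Before rotation:
Unpolarized light through the first polarizer → I₁ = ½ I₀, now polarized at 14°.
I₂ = I₁ cos²(22° − 14°) = 0.5 I₀ · cos²(8°) = 0.4903 I₀.
After rotation:
Unpolarized light through the first polarizer → I₁ = ½ I₀, now polarized at 14°.
I₂ = I₁ cos²(58° − 14°) = 0.5 I₀ · cos²(44°) = 0.2587 I₀.
Ratio = 0.2587 / 0.4903 = 0.5277.

I_new/I_old ≈ 0.528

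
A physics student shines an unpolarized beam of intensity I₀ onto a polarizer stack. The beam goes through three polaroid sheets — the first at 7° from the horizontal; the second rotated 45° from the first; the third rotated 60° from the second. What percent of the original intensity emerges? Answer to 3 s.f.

≈ 6.25%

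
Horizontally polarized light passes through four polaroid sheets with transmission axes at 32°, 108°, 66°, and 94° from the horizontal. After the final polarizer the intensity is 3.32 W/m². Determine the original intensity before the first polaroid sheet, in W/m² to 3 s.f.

I₀ ≈ 183 W/m²

By Malus's law, I₁ = I₀ cos²(32° − 0°) = I₀ cos²(32°) = 0.7192 I₀.
I₂ = I₁ cos²(108° − 32°) = 0.7192 I₀ · cos²(76°) = 0.04209 I₀.
I₃ = I₂ cos²(66° − 108°) = 0.04209 I₀ · cos²(42°) = 0.02325 I₀.
I₄ = I₃ cos²(94° − 66°) = 0.02325 I₀ · cos²(28°) = 0.01812 I₀.
So 3.32 W/m² = 0.01812 I₀, giving I₀ = 3.32/0.01812 = 183.2 W/m².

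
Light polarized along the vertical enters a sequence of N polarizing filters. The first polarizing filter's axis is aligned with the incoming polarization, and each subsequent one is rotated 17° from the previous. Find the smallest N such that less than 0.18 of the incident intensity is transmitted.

First polarizer is aligned with the polarization: full transmission.
Each further stage multiplies by cos²(17°) = 0.9145.
After N polarizers: T = 0.9145^(N−1). Require T < 0.18 ⇒ N−1 > ln(0.18)/ln(0.9145) = 19.19, so N−1 ≥ 20 and N = 21.
Check: N=21 gives T = 0.1674 < 0.18; N=20 gives T = 0.1831.

N = 21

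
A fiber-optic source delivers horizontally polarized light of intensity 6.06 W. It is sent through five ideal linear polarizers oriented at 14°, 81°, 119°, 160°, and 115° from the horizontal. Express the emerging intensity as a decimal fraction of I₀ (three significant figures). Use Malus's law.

I/I₀ ≈ 0.0254

By Malus's law, I₁ = 6.06 W · cos²(14°) = 5.705 W.
I₂ = I₁ · cos²(67°) = 5.705 · 0.1527 = 0.871 W.
I₃ = I₂ · cos²(38°) = 0.871 · 0.621 = 0.5409 W.
I₄ = I₃ · cos²(41°) = 0.5409 · 0.5696 = 0.3081 W.
I₅ = I₄ · cos²(45°) = 0.3081 · 0.5 = 0.154 W.
Transmitted fraction = 0.02542.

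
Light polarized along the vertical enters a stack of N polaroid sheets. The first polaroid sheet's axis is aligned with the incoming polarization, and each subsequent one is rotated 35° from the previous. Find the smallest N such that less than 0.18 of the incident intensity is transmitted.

First polarizer is aligned with the polarization: full transmission.
Each further stage multiplies by cos²(35°) = 0.671.
After N polarizers: T = 0.671^(N−1). Require T < 0.18 ⇒ N−1 > ln(0.18)/ln(0.671) = 4.30, so N−1 ≥ 5 and N = 6.
Check: N=6 gives T = 0.136 < 0.18; N=5 gives T = 0.2027.

N = 6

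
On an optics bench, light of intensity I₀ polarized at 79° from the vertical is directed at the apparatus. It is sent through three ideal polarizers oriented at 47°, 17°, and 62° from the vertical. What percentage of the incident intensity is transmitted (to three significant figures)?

≈ 27.0%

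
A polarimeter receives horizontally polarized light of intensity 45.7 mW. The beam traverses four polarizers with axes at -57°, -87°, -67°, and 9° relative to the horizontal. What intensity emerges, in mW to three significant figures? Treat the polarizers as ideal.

I ≈ 0.525 mW

I₁ = 45.7 mW · cos²(57°) = 13.56 mW.
I₂ = I₁ · cos²(30°) = 13.56 · 0.75 = 10.17 mW.
I₃ = I₂ · cos²(20°) = 10.17 · 0.883 = 8.978 mW.
I₄ = I₃ · cos²(76°) = 8.978 · 0.05853 = 0.5254 mW.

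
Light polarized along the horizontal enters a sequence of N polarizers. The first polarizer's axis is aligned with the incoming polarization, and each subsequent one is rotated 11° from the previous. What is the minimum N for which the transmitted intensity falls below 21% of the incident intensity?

N = 44

First polarizer is aligned with the polarization: full transmission.
Each further stage multiplies by cos²(11°) = 0.9636.
After N polarizers: T = 0.9636^(N−1). Require T < 0.21 ⇒ N−1 > ln(0.21)/ln(0.9636) = 42.08, so N−1 ≥ 43 and N = 44.
Check: N=44 gives T = 0.203 < 0.21; N=43 gives T = 0.2106.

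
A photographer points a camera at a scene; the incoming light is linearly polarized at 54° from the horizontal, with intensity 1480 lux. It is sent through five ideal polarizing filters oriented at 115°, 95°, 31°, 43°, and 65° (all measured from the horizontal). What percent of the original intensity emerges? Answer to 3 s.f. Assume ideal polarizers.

I₁ = 1480 lux · cos²(61°) = 347.9 lux.
I₂ = I₁ · cos²(20°) = 347.9 · 0.883 = 307.2 lux.
I₃ = I₂ · cos²(64°) = 307.2 · 0.1922 = 59.03 lux.
I₄ = I₃ · cos²(12°) = 59.03 · 0.9568 = 56.48 lux.
I₅ = I₄ · cos²(22°) = 56.48 · 0.8597 = 48.55 lux.
That is 3.28% of the incident intensity.

≈ 3.28%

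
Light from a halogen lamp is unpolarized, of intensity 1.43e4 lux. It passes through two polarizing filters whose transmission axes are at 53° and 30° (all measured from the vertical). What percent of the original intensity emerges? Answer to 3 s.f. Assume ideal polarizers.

Unpolarized light through the first polarizer → I₁ = 1.43e4 lux/2 = 7150 lux, polarized at 53°.
I₂ = I₁ · cos²(23°) = 7150 · 0.8473 = 6058 lux.
That is 42.37% of the incident intensity.

≈ 42.4%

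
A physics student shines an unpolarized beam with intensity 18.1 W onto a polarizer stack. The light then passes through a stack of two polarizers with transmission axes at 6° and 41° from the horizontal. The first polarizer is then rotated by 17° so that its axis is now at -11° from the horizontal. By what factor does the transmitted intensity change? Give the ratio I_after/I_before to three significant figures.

Before rotation:
Unpolarized light through the first polarizer → I₁ = ½ I₀, now polarized at 6°.
I₂ = I₁ cos²(41° − 6°) = 0.5 I₀ · cos²(35°) = 0.3355 I₀.
After rotation:
Unpolarized light through the first polarizer → I₁ = ½ I₀, now polarized at -11°.
I₂ = I₁ cos²(41° + 11°) = 0.5 I₀ · cos²(52°) = 0.1895 I₀.
Ratio = 0.1895 / 0.3355 = 0.5649.

I_new/I_old ≈ 0.565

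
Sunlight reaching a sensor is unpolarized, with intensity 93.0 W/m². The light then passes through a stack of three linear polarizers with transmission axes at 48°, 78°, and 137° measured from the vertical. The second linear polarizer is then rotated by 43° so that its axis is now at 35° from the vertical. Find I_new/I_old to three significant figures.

Before rotation:
Unpolarized light through the first polarizer → I₁ = ½ I₀, now polarized at 48°.
I₂ = I₁ cos²(78° − 48°) = 0.5 I₀ · cos²(30°) = 0.375 I₀.
I₃ = I₂ cos²(137° − 78°) = 0.375 I₀ · cos²(59°) = 0.09947 I₀.
After rotation:
Unpolarized light through the first polarizer → I₁ = ½ I₀, now polarized at 48°.
I₂ = I₁ cos²(35° − 48°) = 0.5 I₀ · cos²(13°) = 0.4747 I₀.
Angle between axes 2 and 3: 78°. I₃ = 0.4747 I₀ · cos²(78°) = 0.02052 I₀.
Ratio = 0.02052 / 0.09947 = 0.2063.

I_new/I_old ≈ 0.206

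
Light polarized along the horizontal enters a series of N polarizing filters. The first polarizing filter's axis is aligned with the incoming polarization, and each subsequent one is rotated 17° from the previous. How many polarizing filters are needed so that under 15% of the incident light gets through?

N = 23

First polarizer is aligned with the polarization: full transmission.
Each further stage multiplies by cos²(17°) = 0.9145.
After N polarizers: T = 0.9145^(N−1). Require T < 0.15 ⇒ N−1 > ln(0.15)/ln(0.9145) = 21.23, so N−1 ≥ 22 and N = 23.
Check: N=23 gives T = 0.14 < 0.15; N=22 gives T = 0.1531.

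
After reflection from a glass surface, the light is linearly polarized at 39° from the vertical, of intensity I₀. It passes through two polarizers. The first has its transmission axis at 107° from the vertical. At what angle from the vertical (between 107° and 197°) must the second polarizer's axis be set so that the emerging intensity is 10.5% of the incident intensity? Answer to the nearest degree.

I₁ = I₀ cos²(107° − 39°) = I₀ cos²(68°) = 0.1403 I₀.
Need I₂/I₀ = 0.105, so cos²(θ − 107°) = 0.105 / 0.1403 = 0.7482.
θ − 107° = arccos(√0.7482) = 30.1°, giving θ ≈ 107 + 30.1 = 137.1°.

θ ≈ 137°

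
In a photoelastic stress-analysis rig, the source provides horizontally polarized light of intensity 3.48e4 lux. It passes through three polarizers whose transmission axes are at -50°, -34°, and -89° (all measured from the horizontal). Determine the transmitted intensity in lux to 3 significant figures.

I₁ = 3.48e4 lux · cos²(50°) = 1.438e+04 lux.
I₂ = I₁ · cos²(16°) = 1.438e+04 · 0.924 = 1.329e+04 lux.
I₃ = I₂ · cos²(55°) = 1.329e+04 · 0.329 = 4371 lux.

I ≈ 4370 lux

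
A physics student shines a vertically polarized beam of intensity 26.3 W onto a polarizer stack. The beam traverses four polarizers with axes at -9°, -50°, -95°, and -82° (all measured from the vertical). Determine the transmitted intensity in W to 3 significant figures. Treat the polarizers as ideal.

I ≈ 6.94 W

By Malus's law, I₁ = 26.3 W · cos²(9°) = 25.66 W.
I₂ = I₁ · cos²(41°) = 25.66 · 0.5696 = 14.61 W.
I₃ = I₂ · cos²(45°) = 14.61 · 0.5 = 7.307 W.
I₄ = I₃ · cos²(13°) = 7.307 · 0.9494 = 6.937 W.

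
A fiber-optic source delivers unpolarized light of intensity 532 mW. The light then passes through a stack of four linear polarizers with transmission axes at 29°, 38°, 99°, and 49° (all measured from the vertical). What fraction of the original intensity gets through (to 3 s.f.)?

Unpolarized light through the first polarizer → I₁ = 532 mW/2 = 266 mW, polarized at 29°.
I₂ = I₁ · cos²(9°) = 266 · 0.9755 = 259.5 mW.
I₃ = I₂ · cos²(61°) = 259.5 · 0.235 = 60.99 mW.
I₄ = I₃ · cos²(50°) = 60.99 · 0.4132 = 25.2 mW.
Transmitted fraction = 0.04737.

I/I₀ ≈ 0.0474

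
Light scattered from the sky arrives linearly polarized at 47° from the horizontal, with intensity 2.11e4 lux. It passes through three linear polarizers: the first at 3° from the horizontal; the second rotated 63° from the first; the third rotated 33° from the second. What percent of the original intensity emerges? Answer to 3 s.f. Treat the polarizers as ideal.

≈ 7.50%

By Malus's law, I₁ = 2.11e4 lux · cos²(44°) = 1.092e+04 lux.
I₂ = I₁ · cos²(63°) = 1.092e+04 · 0.2061 = 2250 lux.
I₃ = I₂ · cos²(33°) = 2250 · 0.7034 = 1583 lux.
That is 7.501% of the incident intensity.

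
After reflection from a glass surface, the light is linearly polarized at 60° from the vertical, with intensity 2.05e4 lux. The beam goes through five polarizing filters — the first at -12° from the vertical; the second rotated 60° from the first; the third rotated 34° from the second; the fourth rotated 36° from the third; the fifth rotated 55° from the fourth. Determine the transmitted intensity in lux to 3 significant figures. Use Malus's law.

I ≈ 72.4 lux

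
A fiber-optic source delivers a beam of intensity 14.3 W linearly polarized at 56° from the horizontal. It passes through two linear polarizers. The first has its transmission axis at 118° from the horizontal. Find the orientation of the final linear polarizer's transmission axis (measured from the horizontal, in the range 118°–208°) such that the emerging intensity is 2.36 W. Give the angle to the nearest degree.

θ ≈ 148°

By Malus's law, I₁ = I₀ cos²(118° − 56°) = I₀ cos²(62°) = 0.2204 I₀.
Target fraction: 2.36 / 14.3 W = 0.165 of I₀.
Need I₂/I₀ = 0.165, so cos²(θ − 118°) = 0.165 / 0.2204 = 0.7488.
θ − 118° = arccos(√0.7488) = 30.1°, giving θ ≈ 118 + 30.1 = 148.1°.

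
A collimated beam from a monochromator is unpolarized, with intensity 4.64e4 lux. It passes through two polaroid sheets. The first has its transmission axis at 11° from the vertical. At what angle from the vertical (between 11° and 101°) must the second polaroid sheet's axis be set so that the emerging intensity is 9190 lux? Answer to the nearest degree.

Unpolarized light through the first polarizer → I₁ = ½ I₀, now polarized at 11°.
Target fraction: 9190 / 4.64e4 lux = 0.1981 of I₀.
Need I₂/I₀ = 0.1981, so cos²(θ − 11°) = 0.1981 / 0.5 = 0.3961.
θ − 11° = arccos(√0.3961) = 51.0°, giving θ ≈ 11 + 51.0 = 62.0°.

θ ≈ 62°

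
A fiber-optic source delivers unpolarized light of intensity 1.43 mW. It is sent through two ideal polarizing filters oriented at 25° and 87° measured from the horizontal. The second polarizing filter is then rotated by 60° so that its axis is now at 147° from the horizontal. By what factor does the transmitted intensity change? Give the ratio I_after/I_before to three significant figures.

Before rotation:
Unpolarized light through the first polarizer → I₁ = ½ I₀, now polarized at 25°.
I₂ = I₁ cos²(87° − 25°) = 0.5 I₀ · cos²(62°) = 0.1102 I₀.
After rotation:
Unpolarized light through the first polarizer → I₁ = ½ I₀, now polarized at 25°.
Angle between axes 1 and 2: 58°. I₂ = 0.5 I₀ · cos²(58°) = 0.1404 I₀.
Ratio = 0.1404 / 0.1102 = 1.274.

I_new/I_old ≈ 1.27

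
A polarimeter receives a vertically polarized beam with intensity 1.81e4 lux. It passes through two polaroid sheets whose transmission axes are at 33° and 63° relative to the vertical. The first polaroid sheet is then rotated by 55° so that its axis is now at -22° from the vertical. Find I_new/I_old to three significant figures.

Before rotation:
I₁ = I₀ cos²(33° − 0°) = I₀ cos²(33°) = 0.7034 I₀.
I₂ = I₁ cos²(63° − 33°) = 0.7034 I₀ · cos²(30°) = 0.5275 I₀.
After rotation:
I₁ = I₀ cos²(-22° − 0°) = I₀ cos²(22°) = 0.8597 I₀.
I₂ = I₁ cos²(63° + 22°) = 0.8597 I₀ · cos²(85°) = 0.00653 I₀.
Ratio = 0.00653 / 0.5275 = 0.01238.

I_new/I_old ≈ 0.0124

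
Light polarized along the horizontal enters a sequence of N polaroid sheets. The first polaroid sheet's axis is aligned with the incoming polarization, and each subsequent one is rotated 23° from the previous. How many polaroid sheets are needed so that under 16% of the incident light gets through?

First polarizer is aligned with the polarization: full transmission.
Each further stage multiplies by cos²(23°) = 0.8473.
After N polarizers: T = 0.8473^(N−1). Require T < 0.16 ⇒ N−1 > ln(0.16)/ln(0.8473) = 11.06, so N−1 ≥ 12 and N = 13.
Check: N=13 gives T = 0.137 < 0.16; N=12 gives T = 0.1616.

N = 13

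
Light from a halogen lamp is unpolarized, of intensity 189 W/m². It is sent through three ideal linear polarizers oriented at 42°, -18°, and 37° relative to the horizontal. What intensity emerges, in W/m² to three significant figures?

I ≈ 7.77 W/m²

Unpolarized light through the first polarizer → I₁ = 189 W/m²/2 = 94.5 W/m², polarized at 42°.
I₂ = I₁ · cos²(60°) = 94.5 · 0.25 = 23.63 W/m².
I₃ = I₂ · cos²(55°) = 23.63 · 0.329 = 7.772 W/m².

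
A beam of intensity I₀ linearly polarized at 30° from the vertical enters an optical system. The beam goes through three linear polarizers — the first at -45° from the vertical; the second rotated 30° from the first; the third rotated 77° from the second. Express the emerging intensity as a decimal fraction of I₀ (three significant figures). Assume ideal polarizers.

≈ 0.00254 I₀

By Malus's law, I₁ = I₀ cos²(-45° − 30°) = I₀ cos²(75°) = 0.06699 I₀.
I₂ = I₁ cos²(30°) = 0.06699 · 0.75 I₀ = 0.05024 I₀.
I₃ = I₂ cos²(77°) = 0.05024 · 0.0506 I₀ = 0.002542 I₀.
Transmitted fraction = 0.002542.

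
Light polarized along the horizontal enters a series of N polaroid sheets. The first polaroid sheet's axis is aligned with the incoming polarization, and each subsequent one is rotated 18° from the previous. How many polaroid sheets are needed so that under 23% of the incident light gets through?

First polarizer is aligned with the polarization: full transmission.
Each further stage multiplies by cos²(18°) = 0.9045.
After N polarizers: T = 0.9045^(N−1). Require T < 0.23 ⇒ N−1 > ln(0.23)/ln(0.9045) = 14.64, so N−1 ≥ 15 and N = 16.
Check: N=16 gives T = 0.2219 < 0.23; N=15 gives T = 0.2453.

N = 16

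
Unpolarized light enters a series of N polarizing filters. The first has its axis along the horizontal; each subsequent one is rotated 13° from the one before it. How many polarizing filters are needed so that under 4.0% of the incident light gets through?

N = 50

First polarizer halves the unpolarized light: factor 1/2.
Each further stage multiplies by cos²(13°) = 0.9494.
After N polarizers: T = 0.5·0.9494^(N−1). Require T < 0.040 ⇒ N−1 > ln(0.040/0.5)/ln(0.9494) = 48.64, so N−1 ≥ 49 and N = 50.
Check: N=50 gives T = 0.03926 < 0.040; N=49 gives T = 0.04135.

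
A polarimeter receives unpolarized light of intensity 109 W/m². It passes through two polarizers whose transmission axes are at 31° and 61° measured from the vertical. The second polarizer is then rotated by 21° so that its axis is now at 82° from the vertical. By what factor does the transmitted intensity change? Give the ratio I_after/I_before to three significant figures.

I_new/I_old ≈ 0.528

Before rotation:
Unpolarized light through the first polarizer → I₁ = ½ I₀, now polarized at 31°.
I₂ = I₁ cos²(61° − 31°) = 0.5 I₀ · cos²(30°) = 0.375 I₀.
After rotation:
Unpolarized light through the first polarizer → I₁ = ½ I₀, now polarized at 31°.
I₂ = I₁ cos²(82° − 31°) = 0.5 I₀ · cos²(51°) = 0.198 I₀.
Ratio = 0.198 / 0.375 = 0.5281.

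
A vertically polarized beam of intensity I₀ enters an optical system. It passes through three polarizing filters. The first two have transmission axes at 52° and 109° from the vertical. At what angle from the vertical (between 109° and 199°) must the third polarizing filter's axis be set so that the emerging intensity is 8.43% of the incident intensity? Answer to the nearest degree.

By Malus's law, I₁ = I₀ cos²(52° − 0°) = I₀ cos²(52°) = 0.379 I₀.
I₂ = I₁ cos²(109° − 52°) = 0.379 I₀ · cos²(57°) = 0.1124 I₀.
Need I₃/I₀ = 0.0843, so cos²(θ − 109°) = 0.0843 / 0.1124 = 0.7498.
θ − 109° = arccos(√0.7498) = 30.0°, giving θ ≈ 109 + 30.0 = 139.0°.

θ ≈ 139°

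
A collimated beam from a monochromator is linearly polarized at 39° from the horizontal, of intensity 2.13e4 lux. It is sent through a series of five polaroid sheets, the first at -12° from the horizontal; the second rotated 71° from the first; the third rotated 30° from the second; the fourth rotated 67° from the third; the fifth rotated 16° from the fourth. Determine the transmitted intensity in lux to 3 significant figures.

By Malus's law, I₁ = 2.13e4 lux · cos²(51°) = 8436 lux.
I₂ = I₁ · cos²(71°) = 8436 · 0.106 = 894.1 lux.
I₃ = I₂ · cos²(30°) = 894.1 · 0.75 = 670.6 lux.
I₄ = I₃ · cos²(67°) = 670.6 · 0.1527 = 102.4 lux.
I₅ = I₄ · cos²(16°) = 102.4 · 0.924 = 94.6 lux.

I ≈ 94.6 lux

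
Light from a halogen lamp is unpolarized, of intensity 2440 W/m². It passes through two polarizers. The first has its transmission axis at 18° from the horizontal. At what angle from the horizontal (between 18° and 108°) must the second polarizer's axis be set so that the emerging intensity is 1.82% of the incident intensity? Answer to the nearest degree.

Unpolarized light through the first polarizer → I₁ = ½ I₀, now polarized at 18°.
Need I₂/I₀ = 0.0182, so cos²(θ − 18°) = 0.0182 / 0.5 = 0.0364.
θ − 18° = arccos(√0.0364) = 79.0°, giving θ ≈ 18 + 79.0 = 97.0°.

θ ≈ 97°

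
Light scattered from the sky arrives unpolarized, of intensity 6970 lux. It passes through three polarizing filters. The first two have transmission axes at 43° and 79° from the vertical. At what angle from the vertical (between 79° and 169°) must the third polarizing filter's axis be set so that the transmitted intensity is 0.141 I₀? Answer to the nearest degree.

Unpolarized light through the first polarizer → I₁ = ½ I₀, now polarized at 43°.
I₂ = I₁ cos²(79° − 43°) = 0.5 I₀ · cos²(36°) = 0.3273 I₀.
Need I₃/I₀ = 0.141, so cos²(θ − 79°) = 0.141 / 0.3273 = 0.4309.
θ − 79° = arccos(√0.4309) = 49.0°, giving θ ≈ 79 + 49.0 = 128.0°.

θ ≈ 128°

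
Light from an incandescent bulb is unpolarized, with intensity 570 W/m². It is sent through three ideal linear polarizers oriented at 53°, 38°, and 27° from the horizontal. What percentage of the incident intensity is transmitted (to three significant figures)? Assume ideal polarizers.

≈ 45.0%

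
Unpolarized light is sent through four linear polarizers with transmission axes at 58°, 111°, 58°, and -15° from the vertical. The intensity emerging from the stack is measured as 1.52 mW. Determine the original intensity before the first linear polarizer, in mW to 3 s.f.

I₀ ≈ 271 mW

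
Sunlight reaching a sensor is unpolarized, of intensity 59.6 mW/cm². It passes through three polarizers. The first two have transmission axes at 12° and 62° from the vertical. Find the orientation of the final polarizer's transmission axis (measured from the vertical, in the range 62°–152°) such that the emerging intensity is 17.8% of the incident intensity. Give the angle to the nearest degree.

Unpolarized light through the first polarizer → I₁ = ½ I₀, now polarized at 12°.
I₂ = I₁ cos²(62° − 12°) = 0.5 I₀ · cos²(50°) = 0.2066 I₀.
Need I₃/I₀ = 0.178, so cos²(θ − 62°) = 0.178 / 0.2066 = 0.8616.
θ − 62° = arccos(√0.8616) = 21.8°, giving θ ≈ 62 + 21.8 = 83.8°.

θ ≈ 84°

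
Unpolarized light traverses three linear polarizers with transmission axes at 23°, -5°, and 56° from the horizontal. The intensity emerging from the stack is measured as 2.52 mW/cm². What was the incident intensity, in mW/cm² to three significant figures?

I₀ ≈ 27.5 mW/cm²

Unpolarized light through the first polarizer → I₁ = ½ I₀, now polarized at 23°.
I₂ = I₁ cos²(-5° − 23°) = 0.5 I₀ · cos²(28°) = 0.3898 I₀.
I₃ = I₂ cos²(56° + 5°) = 0.3898 I₀ · cos²(61°) = 0.09162 I₀.
So 2.52 mW/cm² = 0.09162 I₀, giving I₀ = 2.52/0.09162 = 27.51 mW/cm².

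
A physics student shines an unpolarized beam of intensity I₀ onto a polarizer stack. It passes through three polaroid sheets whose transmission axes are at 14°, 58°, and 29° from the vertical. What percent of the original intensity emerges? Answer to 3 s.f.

Unpolarized light through the first polarizer → I₁ = ½ I₀, now polarized at 14°.
I₂ = I₁ cos²(58° − 14°) = 0.5 I₀ · cos²(44°) = 0.2587 I₀.
I₃ = I₂ cos²(29° − 58°) = 0.2587 I₀ · cos²(29°) = 0.1979 I₀.
That is 19.79% of the incident intensity.

≈ 19.8%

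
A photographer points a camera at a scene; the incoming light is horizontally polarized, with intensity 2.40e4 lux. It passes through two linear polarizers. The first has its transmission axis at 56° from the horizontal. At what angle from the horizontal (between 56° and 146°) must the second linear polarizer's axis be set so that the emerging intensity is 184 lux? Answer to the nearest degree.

I₁ = I₀ cos²(56° − 0°) = I₀ cos²(56°) = 0.3127 I₀.
Target fraction: 184 / 2.40e4 lux = 0.007667 of I₀.
Need I₂/I₀ = 0.007667, so cos²(θ − 56°) = 0.007667 / 0.3127 = 0.02452.
θ − 56° = arccos(√0.02452) = 81.0°, giving θ ≈ 56 + 81.0 = 137.0°.

θ ≈ 137°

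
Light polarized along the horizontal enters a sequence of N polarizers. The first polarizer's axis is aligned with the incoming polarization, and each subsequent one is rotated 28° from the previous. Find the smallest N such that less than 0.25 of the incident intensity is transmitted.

First polarizer is aligned with the polarization: full transmission.
Each further stage multiplies by cos²(28°) = 0.7796.
After N polarizers: T = 0.7796^(N−1). Require T < 0.25 ⇒ N−1 > ln(0.25)/ln(0.7796) = 5.57, so N−1 ≥ 6 and N = 7.
Check: N=7 gives T = 0.2245 < 0.25; N=6 gives T = 0.288.

N = 7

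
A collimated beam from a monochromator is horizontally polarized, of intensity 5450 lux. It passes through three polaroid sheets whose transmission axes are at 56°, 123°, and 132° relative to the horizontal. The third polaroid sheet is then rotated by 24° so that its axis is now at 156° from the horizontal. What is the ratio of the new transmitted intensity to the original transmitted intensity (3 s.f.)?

Before rotation:
By Malus's law, I₁ = I₀ cos²(56° − 0°) = I₀ cos²(56°) = 0.3127 I₀.
I₂ = I₁ cos²(123° − 56°) = 0.3127 I₀ · cos²(67°) = 0.04774 I₀.
I₃ = I₂ cos²(132° − 123°) = 0.04774 I₀ · cos²(9°) = 0.04657 I₀.
After rotation:
I₁ = I₀ cos²(56° − 0°) = I₀ cos²(56°) = 0.3127 I₀.
I₂ = I₁ cos²(123° − 56°) = 0.3127 I₀ · cos²(67°) = 0.04774 I₀.
I₃ = I₂ cos²(156° − 123°) = 0.04774 I₀ · cos²(33°) = 0.03358 I₀.
Ratio = 0.03358 / 0.04657 = 0.721.

I_new/I_old ≈ 0.721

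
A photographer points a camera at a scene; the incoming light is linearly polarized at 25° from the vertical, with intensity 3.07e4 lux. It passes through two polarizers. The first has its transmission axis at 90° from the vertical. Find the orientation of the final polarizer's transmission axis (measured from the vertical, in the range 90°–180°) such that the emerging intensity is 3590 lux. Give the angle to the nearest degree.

θ ≈ 126°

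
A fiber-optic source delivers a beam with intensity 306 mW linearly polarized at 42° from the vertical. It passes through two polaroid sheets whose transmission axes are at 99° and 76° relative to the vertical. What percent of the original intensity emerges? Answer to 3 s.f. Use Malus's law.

By Malus's law, I₁ = 306 mW · cos²(57°) = 90.77 mW.
I₂ = I₁ · cos²(23°) = 90.77 · 0.8473 = 76.91 mW.
That is 25.13% of the incident intensity.

≈ 25.1%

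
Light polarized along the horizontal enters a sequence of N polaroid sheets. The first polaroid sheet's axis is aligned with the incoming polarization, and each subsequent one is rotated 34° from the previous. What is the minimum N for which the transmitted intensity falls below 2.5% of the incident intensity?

N = 11

First polarizer is aligned with the polarization: full transmission.
Each further stage multiplies by cos²(34°) = 0.6873.
After N polarizers: T = 0.6873^(N−1). Require T < 0.025 ⇒ N−1 > ln(0.025)/ln(0.6873) = 9.84, so N−1 ≥ 10 and N = 11.
Check: N=11 gives T = 0.02352 < 0.025; N=10 gives T = 0.03422.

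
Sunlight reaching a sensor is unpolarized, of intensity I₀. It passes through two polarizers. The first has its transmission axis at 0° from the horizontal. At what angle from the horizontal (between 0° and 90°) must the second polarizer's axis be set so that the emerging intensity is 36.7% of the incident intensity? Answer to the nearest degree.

θ ≈ 31°

Unpolarized light through the first polarizer → I₁ = ½ I₀, now polarized at 0°.
Need I₂/I₀ = 0.367, so cos²(θ − 0°) = 0.367 / 0.5 = 0.734.
θ − 0° = arccos(√0.734) = 31.0°, giving θ ≈ 0 + 31.0 = 31.0°.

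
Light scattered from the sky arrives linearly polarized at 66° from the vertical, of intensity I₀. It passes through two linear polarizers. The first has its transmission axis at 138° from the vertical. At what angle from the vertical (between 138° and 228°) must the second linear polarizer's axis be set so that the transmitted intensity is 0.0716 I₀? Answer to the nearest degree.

By Malus's law, I₁ = I₀ cos²(138° − 66°) = I₀ cos²(72°) = 0.09549 I₀.
Need I₂/I₀ = 0.0716, so cos²(θ − 138°) = 0.0716 / 0.09549 = 0.7498.
θ − 138° = arccos(√0.7498) = 30.0°, giving θ ≈ 138 + 30.0 = 168.0°.

θ ≈ 168°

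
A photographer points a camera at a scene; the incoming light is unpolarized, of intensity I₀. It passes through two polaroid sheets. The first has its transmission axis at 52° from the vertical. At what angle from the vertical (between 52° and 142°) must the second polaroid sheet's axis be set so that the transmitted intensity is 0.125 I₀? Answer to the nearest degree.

θ ≈ 112°

Unpolarized light through the first polarizer → I₁ = ½ I₀, now polarized at 52°.
Need I₂/I₀ = 0.125, so cos²(θ − 52°) = 0.125 / 0.5 = 0.25.
θ − 52° = arccos(√0.25) = 60.0°, giving θ ≈ 52 + 60.0 = 112.0°.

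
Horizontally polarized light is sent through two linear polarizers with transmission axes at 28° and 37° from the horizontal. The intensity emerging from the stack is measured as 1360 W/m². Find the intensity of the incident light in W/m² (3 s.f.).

I₁ = I₀ cos²(28° − 0°) = I₀ cos²(28°) = 0.7796 I₀.
I₂ = I₁ cos²(37° − 28°) = 0.7796 I₀ · cos²(9°) = 0.7605 I₀.
So 1360 W/m² = 0.7605 I₀, giving I₀ = 1360/0.7605 = 1788 W/m².

I₀ ≈ 1790 W/m²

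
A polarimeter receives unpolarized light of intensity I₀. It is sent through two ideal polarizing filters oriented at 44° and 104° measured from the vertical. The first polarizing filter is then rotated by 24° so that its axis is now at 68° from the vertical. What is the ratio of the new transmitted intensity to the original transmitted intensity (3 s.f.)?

I_new/I_old ≈ 2.62

Before rotation:
Unpolarized light through the first polarizer → I₁ = ½ I₀, now polarized at 44°.
I₂ = I₁ cos²(104° − 44°) = 0.5 I₀ · cos²(60°) = 0.125 I₀.
After rotation:
Unpolarized light through the first polarizer → I₁ = ½ I₀, now polarized at 68°.
I₂ = I₁ cos²(104° − 68°) = 0.5 I₀ · cos²(36°) = 0.3273 I₀.
Ratio = 0.3273 / 0.125 = 2.618.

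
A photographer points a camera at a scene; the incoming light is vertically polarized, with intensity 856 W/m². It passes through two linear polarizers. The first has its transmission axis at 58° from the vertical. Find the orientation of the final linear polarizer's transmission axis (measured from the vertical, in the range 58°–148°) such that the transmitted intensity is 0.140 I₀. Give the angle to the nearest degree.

I₁ = I₀ cos²(58° − 0°) = I₀ cos²(58°) = 0.2808 I₀.
Need I₂/I₀ = 0.14, so cos²(θ − 58°) = 0.14 / 0.2808 = 0.4985.
θ − 58° = arccos(√0.4985) = 45.1°, giving θ ≈ 58 + 45.1 = 103.1°.

θ ≈ 103°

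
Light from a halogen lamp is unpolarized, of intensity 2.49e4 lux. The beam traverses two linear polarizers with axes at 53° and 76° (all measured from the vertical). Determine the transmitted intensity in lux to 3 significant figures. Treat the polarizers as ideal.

I ≈ 1.05e4 lux

Unpolarized light through the first polarizer → I₁ = 2.49e4 lux/2 = 1.245e+04 lux, polarized at 53°.
I₂ = I₁ · cos²(23°) = 1.245e+04 · 0.8473 = 1.055e+04 lux.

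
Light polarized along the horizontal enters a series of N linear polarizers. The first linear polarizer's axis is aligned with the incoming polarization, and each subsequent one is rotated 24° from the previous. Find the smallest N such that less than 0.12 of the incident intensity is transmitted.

N = 13

First polarizer is aligned with the polarization: full transmission.
Each further stage multiplies by cos²(24°) = 0.8346.
After N polarizers: T = 0.8346^(N−1). Require T < 0.12 ⇒ N−1 > ln(0.12)/ln(0.8346) = 11.72, so N−1 ≥ 12 and N = 13.
Check: N=13 gives T = 0.1142 < 0.12; N=12 gives T = 0.1368.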